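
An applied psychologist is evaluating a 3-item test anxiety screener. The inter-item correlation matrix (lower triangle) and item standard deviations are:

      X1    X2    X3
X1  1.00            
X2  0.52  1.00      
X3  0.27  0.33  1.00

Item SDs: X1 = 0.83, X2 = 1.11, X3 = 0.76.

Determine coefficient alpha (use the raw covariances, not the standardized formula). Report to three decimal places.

α = 0.639

Σσ²ᵢ = 0.83² + 1.11² + 0.76² = 2.4986
Covariances σ_ij = r_ij · s_i · s_j:
  σ(X1,X2) = 0.52 × 0.83 × 1.11 = 0.4791
  σ(X1,X3) = 0.27 × 0.83 × 0.76 = 0.1703
  σ(X2,X3) = 0.33 × 1.11 × 0.76 = 0.2784
σ²_T = Σσ²ᵢ + 2·Σσ_ij = 2.4986 + 2 × 0.9278 = 4.3542
α = (3/2)·(1 − 2.4986/4.3542) = 0.639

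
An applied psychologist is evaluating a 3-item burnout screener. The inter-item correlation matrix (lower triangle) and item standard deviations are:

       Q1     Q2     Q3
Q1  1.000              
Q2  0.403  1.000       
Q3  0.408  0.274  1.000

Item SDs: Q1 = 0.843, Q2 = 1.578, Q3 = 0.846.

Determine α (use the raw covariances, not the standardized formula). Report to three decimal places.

α = 0.568

Σσ²ᵢ = 0.843² + 1.578² + 0.846² = 3.9164
Covariances σ_ij = r_ij · s_i · s_j:
  σ(Q1,Q2) = 0.403 × 0.843 × 1.578 = 0.5361
  σ(Q1,Q3) = 0.408 × 0.843 × 0.846 = 0.2910
  σ(Q2,Q3) = 0.274 × 1.578 × 0.846 = 0.3658
σ²_T = Σσ²ᵢ + 2·Σσ_ij = 3.9164 + 2 × 1.1929 = 6.3022
α = (3/2)·(1 − 3.9164/6.3022) = 0.568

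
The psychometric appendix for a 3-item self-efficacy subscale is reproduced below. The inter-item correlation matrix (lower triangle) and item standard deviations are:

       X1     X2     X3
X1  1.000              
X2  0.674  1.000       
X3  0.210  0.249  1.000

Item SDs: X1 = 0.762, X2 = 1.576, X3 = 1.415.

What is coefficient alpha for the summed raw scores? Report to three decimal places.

Σσ²ᵢ = 0.762² + 1.576² + 1.415² = 5.0666
Covariances σ_ij = r_ij · s_i · s_j:
  σ(X1,X2) = 0.674 × 0.762 × 1.576 = 0.8094
  σ(X1,X3) = 0.210 × 0.762 × 1.415 = 0.2264
  σ(X2,X3) = 0.249 × 1.576 × 1.415 = 0.5553
σ²_T = Σσ²ᵢ + 2·Σσ_ij = 5.0666 + 2 × 1.5911 = 8.2488
α = (3/2)·(1 − 5.0666/8.2488) = 0.579

coefficient alpha = 0.579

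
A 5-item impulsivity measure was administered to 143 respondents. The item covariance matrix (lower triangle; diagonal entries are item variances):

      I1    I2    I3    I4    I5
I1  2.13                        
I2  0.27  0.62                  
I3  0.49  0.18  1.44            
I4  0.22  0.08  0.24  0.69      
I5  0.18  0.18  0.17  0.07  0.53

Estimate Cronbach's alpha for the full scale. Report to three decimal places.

Σσ²ᵢ = 2.13 + 0.62 + 1.44 + 0.69 + 0.53 = 5.41
Σ_{i<j} σ_ij = 2.08
σ²_T = 5.41 + 2 × 2.08 = 9.57
α = (k/(k−1))·(1 − Σσ²ᵢ/σ²_T) = (5/4)·(1 − 5.41/9.57) = 0.543

Cronbach's alpha = 0.543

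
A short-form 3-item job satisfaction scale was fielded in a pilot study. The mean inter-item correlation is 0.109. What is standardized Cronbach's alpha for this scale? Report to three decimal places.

Standardized α = k·r̄ / (1 + (k−1)·r̄) = 3 × 0.109 / (1 + 2 × 0.109)
  = 0.3270 / 1.2180 = 0.268

α = 0.268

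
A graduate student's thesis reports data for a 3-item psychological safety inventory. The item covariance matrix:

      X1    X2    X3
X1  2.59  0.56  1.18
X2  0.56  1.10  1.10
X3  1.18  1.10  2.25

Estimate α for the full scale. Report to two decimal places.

α = 0.73

ΣVar(i) = 2.59 + 1.10 + 2.25 = 5.94
Sum of the distinct covariances = 2.84
σ²_total = 5.94 + 2 × 2.84 = 11.62
α = (k/(k−1))·(1 − ΣVar(i)/σ²_total) = (3/2)·(1 − 5.94/11.62) = 0.73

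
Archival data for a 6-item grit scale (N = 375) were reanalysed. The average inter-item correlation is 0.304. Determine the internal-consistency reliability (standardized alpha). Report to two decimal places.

Standardized α = k·r̄ / (1 + (k−1)·r̄) = 6 × 0.304 / (1 + 5 × 0.304)
  = 1.8240 / 2.5200 = 0.72

α = 0.72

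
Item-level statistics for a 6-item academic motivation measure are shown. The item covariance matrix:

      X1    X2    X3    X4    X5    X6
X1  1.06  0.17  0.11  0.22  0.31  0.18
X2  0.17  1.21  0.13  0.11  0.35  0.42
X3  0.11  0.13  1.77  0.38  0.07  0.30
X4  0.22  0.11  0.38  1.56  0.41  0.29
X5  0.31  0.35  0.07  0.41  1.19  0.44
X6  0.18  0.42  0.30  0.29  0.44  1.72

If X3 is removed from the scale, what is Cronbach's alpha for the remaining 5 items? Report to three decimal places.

α = 0.578

Remaining items: X1, X2, X4, X5, X6 (k = 5).
ΣVar(i) = 1.06 + 1.21 + 1.56 + 1.19 + 1.72 = 6.74
σ²_T = 6.74 + 2 × 2.90 = 12.54
α (item deleted) = (5/4)·(1 − 6.74/12.54) = 0.578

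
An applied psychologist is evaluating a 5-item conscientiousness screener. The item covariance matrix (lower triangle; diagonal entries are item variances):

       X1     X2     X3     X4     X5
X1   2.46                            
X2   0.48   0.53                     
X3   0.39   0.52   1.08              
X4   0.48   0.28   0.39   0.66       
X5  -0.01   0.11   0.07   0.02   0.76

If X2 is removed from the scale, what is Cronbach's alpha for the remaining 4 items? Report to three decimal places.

α = 0.468

Remaining items: X1, X3, X4, X5 (k = 4).
Σσ²ᵢ = 2.46 + 1.08 + 0.66 + 0.76 = 4.96
σ²_total = 4.96 + 2 × 1.34 = 7.64
α (item deleted) = (4/3)·(1 − 4.96/7.64) = 0.468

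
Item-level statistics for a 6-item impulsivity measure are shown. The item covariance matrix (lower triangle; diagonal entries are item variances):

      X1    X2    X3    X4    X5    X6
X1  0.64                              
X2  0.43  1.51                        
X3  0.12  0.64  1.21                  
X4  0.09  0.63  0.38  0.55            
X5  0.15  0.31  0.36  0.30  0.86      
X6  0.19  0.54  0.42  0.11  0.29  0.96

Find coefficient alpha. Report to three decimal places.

ΣVar(i) = 0.64 + 1.51 + 1.21 + 0.55 + 0.86 + 0.96 = 5.73
Σ_{i<j} σ_ij = 4.96
σ²_T = 5.73 + 2 × 4.96 = 15.65
α = (k/(k−1))·(1 − ΣVar(i)/σ²_T) = (6/5)·(1 − 5.73/15.65) = 0.761

coefficient alpha = 0.761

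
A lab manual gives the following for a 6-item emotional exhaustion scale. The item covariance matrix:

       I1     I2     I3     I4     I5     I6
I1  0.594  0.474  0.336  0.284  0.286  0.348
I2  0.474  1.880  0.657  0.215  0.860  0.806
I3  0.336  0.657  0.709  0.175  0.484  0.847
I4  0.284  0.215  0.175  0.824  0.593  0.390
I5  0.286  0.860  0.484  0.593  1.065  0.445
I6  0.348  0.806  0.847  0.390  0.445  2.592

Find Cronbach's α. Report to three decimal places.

Σσᵢ² = 0.594 + 1.880 + 0.709 + 0.824 + 1.065 + 2.592 = 7.664
Sum of the distinct covariances = 7.200
σ²_total = 7.664 + 2 × 7.200 = 22.064
α = (k/(k−1))·(1 − Σσᵢ²/σ²_total) = (6/5)·(1 − 7.664/22.064) = 0.783

Cronbach's α = 0.783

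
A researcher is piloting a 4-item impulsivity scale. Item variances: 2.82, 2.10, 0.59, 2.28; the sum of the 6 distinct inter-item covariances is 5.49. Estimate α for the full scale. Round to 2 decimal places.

α = 0.78

ΣVar(i) = 2.82 + 2.10 + 0.59 + 2.28 = 7.79
Sum of distinct covariances = 5.49
σ²_total = ΣVar(i) + 2·Σcov = 7.79 + 2 × 5.49 = 18.77
α = (4/3)·(1 − 7.79/18.77) = 0.78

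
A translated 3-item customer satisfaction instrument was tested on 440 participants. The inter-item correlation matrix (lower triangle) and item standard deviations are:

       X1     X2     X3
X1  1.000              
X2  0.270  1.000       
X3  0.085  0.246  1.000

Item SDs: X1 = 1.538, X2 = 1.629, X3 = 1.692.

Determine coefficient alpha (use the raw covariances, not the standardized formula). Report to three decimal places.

α = 0.428

Σσ²ᵢ = 1.538² + 1.629² + 1.692² = 7.8819
Covariances σ_ij = r_ij · s_i · s_j:
  σ(X1,X2) = 0.270 × 1.538 × 1.629 = 0.6765
  σ(X1,X3) = 0.085 × 1.538 × 1.692 = 0.2212
  σ(X2,X3) = 0.246 × 1.629 × 1.692 = 0.6780
σ²_T = Σσ²ᵢ + 2·Σσ_ij = 7.8819 + 2 × 1.5757 = 11.0333
α = (3/2)·(1 − 7.8819/11.0333) = 0.428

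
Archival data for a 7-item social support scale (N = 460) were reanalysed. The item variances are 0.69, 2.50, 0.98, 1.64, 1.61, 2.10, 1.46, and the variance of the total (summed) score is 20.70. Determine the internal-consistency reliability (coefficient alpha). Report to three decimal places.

ΣVar(i) = 0.69 + 2.50 + 0.98 + 1.64 + 1.61 + 2.10 + 1.46 = 10.98
α = (k/(k−1))·(1 − ΣVar(i)/σ²_total) = (7/6)·(1 − 10.98/20.70) = 0.548

coefficient alpha = 0.548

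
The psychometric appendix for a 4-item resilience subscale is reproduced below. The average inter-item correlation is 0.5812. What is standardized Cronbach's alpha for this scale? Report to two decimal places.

α = 0.85

Standardized α = k·r̄ / (1 + (k−1)·r̄) = 4 × 0.5812 / (1 + 3 × 0.5812)
  = 2.3248 / 2.7436 = 0.85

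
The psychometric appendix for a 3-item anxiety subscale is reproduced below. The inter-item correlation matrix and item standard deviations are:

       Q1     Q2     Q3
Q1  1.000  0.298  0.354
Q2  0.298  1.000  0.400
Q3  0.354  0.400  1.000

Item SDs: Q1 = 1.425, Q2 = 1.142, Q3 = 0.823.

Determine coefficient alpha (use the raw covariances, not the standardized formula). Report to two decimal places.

Σσ²ᵢ = 1.425² + 1.142² + 0.823² = 4.0121
Covariances σ_ij = r_ij · s_i · s_j:
  σ(Q1,Q2) = 0.298 × 1.425 × 1.142 = 0.4850
  σ(Q1,Q3) = 0.354 × 1.425 × 0.823 = 0.4152
  σ(Q2,Q3) = 0.400 × 1.142 × 0.823 = 0.3759
σ²_T = Σσ²ᵢ + 2·Σσ_ij = 4.0121 + 2 × 1.2761 = 6.5643
α = (3/2)·(1 − 4.0121/6.5643) = 0.58

coefficient alpha = 0.58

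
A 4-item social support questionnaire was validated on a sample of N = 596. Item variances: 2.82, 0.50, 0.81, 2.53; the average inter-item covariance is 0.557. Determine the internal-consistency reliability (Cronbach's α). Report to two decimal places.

Σσᵢ² = 2.82 + 0.50 + 0.81 + 2.53 = 6.66
Sum of the 6 distinct covariances = 6 × 0.557 = 3.342
total variance = Σσᵢ² + 2·Σcov = 6.66 + 2 × 3.342 = 13.344
α = (4/3)·(1 − 6.66/13.344) = 0.67

Cronbach's α = 0.67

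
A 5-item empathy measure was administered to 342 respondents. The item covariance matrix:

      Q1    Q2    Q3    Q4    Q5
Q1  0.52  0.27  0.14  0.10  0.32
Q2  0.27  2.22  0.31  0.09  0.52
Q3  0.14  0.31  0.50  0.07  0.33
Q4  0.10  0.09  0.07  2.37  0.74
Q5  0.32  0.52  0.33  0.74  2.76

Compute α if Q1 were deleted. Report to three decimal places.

Remaining items: Q2, Q3, Q4, Q5 (k = 4).
Σσᵢ² = 2.22 + 0.50 + 2.37 + 2.76 = 7.85
Var(T) = 7.85 + 2 × 2.06 = 11.97
α (item deleted) = (4/3)·(1 − 7.85/11.97) = 0.459

α = 0.459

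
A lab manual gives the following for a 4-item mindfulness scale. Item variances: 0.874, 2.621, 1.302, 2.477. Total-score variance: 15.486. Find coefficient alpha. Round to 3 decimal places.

α = 0.707

Σσ²ᵢ = 0.874 + 2.621 + 1.302 + 2.477 = 7.274
α = (k/(k−1))·(1 − Σσ²ᵢ/Var(T)) = (4/3)·(1 − 7.274/15.486) = 0.707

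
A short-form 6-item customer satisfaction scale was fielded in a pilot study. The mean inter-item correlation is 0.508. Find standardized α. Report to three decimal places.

standardized α = 0.861

Standardized α = k·r̄ / (1 + (k−1)·r̄) = 6 × 0.508 / (1 + 5 × 0.508)
  = 3.0480 / 3.5400 = 0.861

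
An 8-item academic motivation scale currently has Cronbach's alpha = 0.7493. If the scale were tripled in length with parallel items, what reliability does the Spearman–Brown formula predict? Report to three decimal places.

Length factor m = 3
α' = m·α / (1 + (m−1)·α)
   = 3 × 0.7493 / (1 + (3 − 1) × 0.7493)
   = 2.2479 / 2.4986 = 0.900

predicted reliability = 0.900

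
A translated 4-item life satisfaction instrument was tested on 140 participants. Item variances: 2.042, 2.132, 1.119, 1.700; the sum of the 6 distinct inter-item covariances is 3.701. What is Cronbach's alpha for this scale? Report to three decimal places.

sum of item variances = 2.042 + 2.132 + 1.119 + 1.700 = 6.993
Sum of distinct covariances = 3.701
σ²_total = sum of item variances + 2·Σcov = 6.993 + 2 × 3.701 = 14.395
α = (4/3)·(1 − 6.993/14.395) = 0.686

Cronbach's alpha = 0.686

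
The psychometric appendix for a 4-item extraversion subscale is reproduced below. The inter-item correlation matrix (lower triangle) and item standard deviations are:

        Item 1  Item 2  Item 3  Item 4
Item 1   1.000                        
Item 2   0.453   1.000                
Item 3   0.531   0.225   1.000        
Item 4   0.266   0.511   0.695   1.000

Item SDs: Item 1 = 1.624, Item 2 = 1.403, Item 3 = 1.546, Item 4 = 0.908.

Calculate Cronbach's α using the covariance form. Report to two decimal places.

Σσ²ᵢ = 1.624² + 1.403² + 1.546² + 0.908² = 7.8204
Covariances σ_ij = r_ij · s_i · s_j:
  σ(Item 1,Item 2) = 0.453 × 1.624 × 1.403 = 1.0321
  σ(Item 1,Item 3) = 0.531 × 1.624 × 1.546 = 1.3332
  σ(Item 1,Item 4) = 0.266 × 1.624 × 0.908 = 0.3922
  σ(Item 2,Item 3) = 0.225 × 1.403 × 1.546 = 0.4880
  σ(Item 2,Item 4) = 0.511 × 1.403 × 0.908 = 0.6510
  σ(Item 3,Item 4) = 0.695 × 1.546 × 0.908 = 0.9756
σ²_T = Σσ²ᵢ + 2·Σσ_ij = 7.8204 + 2 × 4.8721 = 17.5646
α = (4/3)·(1 − 7.8204/17.5646) = 0.74

α = 0.74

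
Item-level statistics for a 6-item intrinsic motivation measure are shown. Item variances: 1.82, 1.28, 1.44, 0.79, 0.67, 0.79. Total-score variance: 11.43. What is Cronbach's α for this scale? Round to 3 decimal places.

ΣVar(i) = 1.82 + 1.28 + 1.44 + 0.79 + 0.67 + 0.79 = 6.79
α = (k/(k−1))·(1 − ΣVar(i)/total variance) = (6/5)·(1 − 6.79/11.43) = 0.487

α = 0.487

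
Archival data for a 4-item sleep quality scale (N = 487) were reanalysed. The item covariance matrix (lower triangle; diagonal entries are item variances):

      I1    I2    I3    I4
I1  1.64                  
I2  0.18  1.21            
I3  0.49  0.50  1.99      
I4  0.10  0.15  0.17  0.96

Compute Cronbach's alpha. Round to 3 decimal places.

ΣVar(i) = 1.64 + 1.21 + 1.99 + 0.96 = 5.80
Sum of the distinct covariances = 1.59
total variance = 5.80 + 2 × 1.59 = 8.98
α = (k/(k−1))·(1 − ΣVar(i)/total variance) = (4/3)·(1 − 5.80/8.98) = 0.472

α = 0.472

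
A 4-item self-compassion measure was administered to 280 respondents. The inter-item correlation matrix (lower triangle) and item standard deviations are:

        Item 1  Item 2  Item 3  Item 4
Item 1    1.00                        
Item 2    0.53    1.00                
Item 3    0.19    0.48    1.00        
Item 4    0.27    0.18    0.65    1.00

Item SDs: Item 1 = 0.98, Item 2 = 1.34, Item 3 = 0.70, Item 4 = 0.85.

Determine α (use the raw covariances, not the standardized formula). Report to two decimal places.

Σσ²ᵢ = 0.98² + 1.34² + 0.70² + 0.85² = 3.9685
Covariances σ_ij = r_ij · s_i · s_j:
  σ(Item 1,Item 2) = 0.53 × 0.98 × 1.34 = 0.6960
  σ(Item 1,Item 3) = 0.19 × 0.98 × 0.70 = 0.1303
  σ(Item 1,Item 4) = 0.27 × 0.98 × 0.85 = 0.2249
  σ(Item 2,Item 3) = 0.48 × 1.34 × 0.70 = 0.4502
  σ(Item 2,Item 4) = 0.18 × 1.34 × 0.85 = 0.2050
  σ(Item 3,Item 4) = 0.65 × 0.70 × 0.85 = 0.3867
σ²_T = Σσ²ᵢ + 2·Σσ_ij = 3.9685 + 2 × 2.0931 = 8.1547
α = (4/3)·(1 − 3.9685/8.1547) = 0.68

α = 0.68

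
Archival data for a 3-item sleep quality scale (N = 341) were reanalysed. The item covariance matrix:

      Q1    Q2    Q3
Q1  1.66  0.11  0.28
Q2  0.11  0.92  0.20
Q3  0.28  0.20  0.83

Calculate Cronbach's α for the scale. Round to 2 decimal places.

α = 0.39

Σσ²ᵢ = 1.66 + 0.92 + 0.83 = 3.41
Sum of the distinct covariances = 0.59
σ²_T = 3.41 + 2 × 0.59 = 4.59
α = (k/(k−1))·(1 − Σσ²ᵢ/σ²_T) = (3/2)·(1 − 3.41/4.59) = 0.39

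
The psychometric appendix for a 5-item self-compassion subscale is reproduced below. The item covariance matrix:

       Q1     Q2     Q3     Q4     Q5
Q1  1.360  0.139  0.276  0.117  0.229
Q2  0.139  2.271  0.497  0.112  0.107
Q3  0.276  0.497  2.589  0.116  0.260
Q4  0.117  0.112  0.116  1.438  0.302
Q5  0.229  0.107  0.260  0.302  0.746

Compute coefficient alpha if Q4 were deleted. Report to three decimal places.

Remaining items: Q1, Q2, Q3, Q5 (k = 4).
ΣVar(i) = 1.360 + 2.271 + 2.589 + 0.746 = 6.966
Var(T) = 6.966 + 2 × 1.508 = 9.982
α (item deleted) = (4/3)·(1 − 6.966/9.982) = 0.403

coefficient alpha = 0.403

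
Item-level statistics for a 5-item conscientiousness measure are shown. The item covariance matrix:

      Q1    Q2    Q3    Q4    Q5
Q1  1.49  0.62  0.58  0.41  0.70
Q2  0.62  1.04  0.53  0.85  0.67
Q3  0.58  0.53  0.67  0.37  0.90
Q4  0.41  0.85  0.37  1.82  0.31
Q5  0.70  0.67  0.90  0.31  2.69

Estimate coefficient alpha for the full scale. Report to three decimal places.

α = 0.758

sum of item variances = 1.49 + 1.04 + 0.67 + 1.82 + 2.69 = 7.71
Sum of off-diagonal covariances = 5.94
total variance = 7.71 + 2 × 5.94 = 19.59
α = (k/(k−1))·(1 − sum of item variances/total variance) = (5/4)·(1 − 7.71/19.59) = 0.758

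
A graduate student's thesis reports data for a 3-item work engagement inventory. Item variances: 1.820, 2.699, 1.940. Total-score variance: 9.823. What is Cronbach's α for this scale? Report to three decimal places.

Σσ²ᵢ = 1.820 + 2.699 + 1.940 = 6.459
α = (k/(k−1))·(1 − Σσ²ᵢ/σ²_total) = (3/2)·(1 − 6.459/9.823) = 0.514

Cronbach's α = 0.514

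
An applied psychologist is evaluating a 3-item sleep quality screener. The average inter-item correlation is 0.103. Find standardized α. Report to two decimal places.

Standardized α = k·r̄ / (1 + (k−1)·r̄) = 3 × 0.103 / (1 + 2 × 0.103)
  = 0.3090 / 1.2060 = 0.26

α = 0.26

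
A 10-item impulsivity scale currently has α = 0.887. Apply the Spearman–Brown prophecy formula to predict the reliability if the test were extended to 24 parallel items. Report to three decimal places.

Length factor m = 24/10 = 2.4000
α' = m·α / (1 + (m−1)·α)
   = 24/10 × 0.887 / (1 + (24/10 − 1) × 0.887)
   = 2.1288 / 2.2418 = 0.950

predicted reliability = 0.950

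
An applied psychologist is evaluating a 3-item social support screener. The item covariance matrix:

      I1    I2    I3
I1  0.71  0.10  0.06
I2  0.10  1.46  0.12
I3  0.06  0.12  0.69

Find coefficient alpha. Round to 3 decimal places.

Σσᵢ² = 0.71 + 1.46 + 0.69 = 2.86
Σ_{i<j} σ_ij = 0.28
total variance = 2.86 + 2 × 0.28 = 3.42
α = (k/(k−1))·(1 − Σσᵢ²/total variance) = (3/2)·(1 − 2.86/3.42) = 0.246

coefficient alpha = 0.246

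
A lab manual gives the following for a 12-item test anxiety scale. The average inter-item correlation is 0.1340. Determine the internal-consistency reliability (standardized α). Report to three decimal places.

standardized α = 0.650

Standardized α = k·r̄ / (1 + (k−1)·r̄) = 12 × 0.1340 / (1 + 11 × 0.1340)
  = 1.6080 / 2.4740 = 0.650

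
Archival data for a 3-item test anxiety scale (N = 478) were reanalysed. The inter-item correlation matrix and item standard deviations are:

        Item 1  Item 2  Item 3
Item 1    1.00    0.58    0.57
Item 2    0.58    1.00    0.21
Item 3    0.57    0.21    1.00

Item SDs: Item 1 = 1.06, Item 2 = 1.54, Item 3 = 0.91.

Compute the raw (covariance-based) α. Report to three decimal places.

Σσ²ᵢ = 1.06² + 1.54² + 0.91² = 4.3233
Covariances σ_ij = r_ij · s_i · s_j:
  σ(Item 1,Item 2) = 0.58 × 1.06 × 1.54 = 0.9468
  σ(Item 1,Item 3) = 0.57 × 1.06 × 0.91 = 0.5498
  σ(Item 2,Item 3) = 0.21 × 1.54 × 0.91 = 0.2943
σ²_T = Σσ²ᵢ + 2·Σσ_ij = 4.3233 + 2 × 1.7909 = 7.9051
α = (3/2)·(1 − 4.3233/7.9051) = 0.680

α = 0.680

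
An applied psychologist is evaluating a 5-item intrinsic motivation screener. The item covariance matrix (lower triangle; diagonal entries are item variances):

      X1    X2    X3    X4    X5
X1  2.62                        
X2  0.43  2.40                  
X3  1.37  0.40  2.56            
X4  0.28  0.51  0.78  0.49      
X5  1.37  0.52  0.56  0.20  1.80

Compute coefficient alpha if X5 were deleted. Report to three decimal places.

Remaining items: X1, X2, X3, X4 (k = 4).
Σσᵢ² = 2.62 + 2.40 + 2.56 + 0.49 = 8.07
total variance = 8.07 + 2 × 3.77 = 15.61
α (item deleted) = (4/3)·(1 − 8.07/15.61) = 0.644

coefficient alpha = 0.644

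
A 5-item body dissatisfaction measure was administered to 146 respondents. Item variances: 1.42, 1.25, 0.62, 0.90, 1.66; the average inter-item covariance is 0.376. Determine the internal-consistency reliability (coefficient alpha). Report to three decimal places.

coefficient alpha = 0.703

sum of item variances = 1.42 + 1.25 + 0.62 + 0.90 + 1.66 = 5.85
Sum of the 10 distinct covariances = 10 × 0.376 = 3.760
σ²_total = sum of item variances + 2·Σcov = 5.85 + 2 × 3.760 = 13.370
α = (5/4)·(1 − 5.85/13.370) = 0.703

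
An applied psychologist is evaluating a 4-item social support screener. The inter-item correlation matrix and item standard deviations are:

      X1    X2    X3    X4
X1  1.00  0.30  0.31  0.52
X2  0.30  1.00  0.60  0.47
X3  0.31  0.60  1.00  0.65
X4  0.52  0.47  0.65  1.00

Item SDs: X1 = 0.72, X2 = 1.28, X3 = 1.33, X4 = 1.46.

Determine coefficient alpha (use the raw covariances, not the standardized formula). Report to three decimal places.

α = 0.781

Σσ²ᵢ = 0.72² + 1.28² + 1.33² + 1.46² = 6.0573
Covariances σ_ij = r_ij · s_i · s_j:
  σ(X1,X2) = 0.30 × 0.72 × 1.28 = 0.2765
  σ(X1,X3) = 0.31 × 0.72 × 1.33 = 0.2969
  σ(X1,X4) = 0.52 × 0.72 × 1.46 = 0.5466
  σ(X2,X3) = 0.60 × 1.28 × 1.33 = 1.0214
  σ(X2,X4) = 0.47 × 1.28 × 1.46 = 0.8783
  σ(X3,X4) = 0.65 × 1.33 × 1.46 = 1.2622
σ²_T = Σσ²ᵢ + 2·Σσ_ij = 6.0573 + 2 × 4.2819 = 14.6211
α = (4/3)·(1 − 6.0573/14.6211) = 0.781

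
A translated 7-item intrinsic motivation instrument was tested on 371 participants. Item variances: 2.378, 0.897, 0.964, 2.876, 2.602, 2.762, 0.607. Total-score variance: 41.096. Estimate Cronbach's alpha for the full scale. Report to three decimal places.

Σσᵢ² = 2.378 + 0.897 + 0.964 + 2.876 + 2.602 + 2.762 + 0.607 = 13.086
α = (k/(k−1))·(1 − Σσᵢ²/total variance) = (7/6)·(1 − 13.086/41.096) = 0.795

α = 0.795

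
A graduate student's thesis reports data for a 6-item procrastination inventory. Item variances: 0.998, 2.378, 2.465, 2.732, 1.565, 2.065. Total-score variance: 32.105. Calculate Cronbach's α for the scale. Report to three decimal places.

α = 0.744

Σσ²ᵢ = 0.998 + 2.378 + 2.465 + 2.732 + 1.565 + 2.065 = 12.203
α = (k/(k−1))·(1 − Σσ²ᵢ/Var(T)) = (6/5)·(1 − 12.203/32.105) = 0.744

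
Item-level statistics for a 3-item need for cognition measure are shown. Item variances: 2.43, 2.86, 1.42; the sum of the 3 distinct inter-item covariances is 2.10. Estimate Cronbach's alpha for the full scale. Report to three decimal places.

ΣVar(i) = 2.43 + 2.86 + 1.42 = 6.71
Sum of distinct covariances = 2.10
σ²_T = ΣVar(i) + 2·Σcov = 6.71 + 2 × 2.10 = 10.91
α = (3/2)·(1 − 6.71/10.91) = 0.577

Cronbach's alpha = 0.577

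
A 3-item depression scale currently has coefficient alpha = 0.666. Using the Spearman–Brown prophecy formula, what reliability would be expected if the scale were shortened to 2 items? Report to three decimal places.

Length factor m = 2/3 = 0.6667
α' = m·α / (1 − (1−m)·α)
   = 2/3 × 0.666 / (1 − (1 − 2/3) × 0.666)
   = 0.4440 / 0.7780 = 0.571

predicted reliability = 0.571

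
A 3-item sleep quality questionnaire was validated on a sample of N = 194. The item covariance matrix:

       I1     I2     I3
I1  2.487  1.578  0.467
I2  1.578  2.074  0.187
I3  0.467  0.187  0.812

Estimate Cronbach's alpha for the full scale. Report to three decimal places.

Σσᵢ² = 2.487 + 2.074 + 0.812 = 5.373
Σ_{i<j} σ_ij = 2.232
σ²_T = 5.373 + 2 × 2.232 = 9.837
α = (k/(k−1))·(1 − Σσᵢ²/σ²_T) = (3/2)·(1 − 5.373/9.837) = 0.681

α = 0.681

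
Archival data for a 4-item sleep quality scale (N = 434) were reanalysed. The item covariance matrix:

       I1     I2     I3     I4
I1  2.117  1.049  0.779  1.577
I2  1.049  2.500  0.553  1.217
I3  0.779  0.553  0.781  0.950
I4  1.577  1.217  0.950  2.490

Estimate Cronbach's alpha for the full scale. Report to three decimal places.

α = 0.811

sum of item variances = 2.117 + 2.500 + 0.781 + 2.490 = 7.888
Σ_{i<j} σ_ij = 6.125
σ²_total = 7.888 + 2 × 6.125 = 20.138
α = (k/(k−1))·(1 − sum of item variances/σ²_total) = (4/3)·(1 − 7.888/20.138) = 0.811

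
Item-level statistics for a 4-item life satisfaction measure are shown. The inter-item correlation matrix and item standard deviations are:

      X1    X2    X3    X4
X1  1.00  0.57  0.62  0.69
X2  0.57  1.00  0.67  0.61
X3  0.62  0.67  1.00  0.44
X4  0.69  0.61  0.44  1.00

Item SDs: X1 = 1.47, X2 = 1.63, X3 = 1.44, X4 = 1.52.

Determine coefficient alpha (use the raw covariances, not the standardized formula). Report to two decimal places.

Σσ²ᵢ = 1.47² + 1.63² + 1.44² + 1.52² = 9.2018
Covariances σ_ij = r_ij · s_i · s_j:
  σ(X1,X2) = 0.57 × 1.47 × 1.63 = 1.3658
  σ(X1,X3) = 0.62 × 1.47 × 1.44 = 1.3124
  σ(X1,X4) = 0.69 × 1.47 × 1.52 = 1.5417
  σ(X2,X3) = 0.67 × 1.63 × 1.44 = 1.5726
  σ(X2,X4) = 0.61 × 1.63 × 1.52 = 1.5113
  σ(X3,X4) = 0.44 × 1.44 × 1.52 = 0.9631
σ²_T = Σσ²ᵢ + 2·Σσ_ij = 9.2018 + 2 × 8.2669 = 25.7356
α = (4/3)·(1 − 9.2018/25.7356) = 0.86

coefficient alpha = 0.86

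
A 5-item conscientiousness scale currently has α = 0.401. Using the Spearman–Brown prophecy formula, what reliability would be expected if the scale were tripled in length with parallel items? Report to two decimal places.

Length factor m = 3
α' = m·α / (1 + (m−1)·α)
   = 3 × 0.401 / (1 + (3 − 1) × 0.401)
   = 1.2030 / 1.8020 = 0.67

predicted reliability = 0.67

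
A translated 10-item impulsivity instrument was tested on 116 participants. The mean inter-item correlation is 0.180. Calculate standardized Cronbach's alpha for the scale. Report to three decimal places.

Standardized α = k·r̄ / (1 + (k−1)·r̄) = 10 × 0.180 / (1 + 9 × 0.180)
  = 1.8000 / 2.6200 = 0.687

standardized Cronbach's alpha = 0.687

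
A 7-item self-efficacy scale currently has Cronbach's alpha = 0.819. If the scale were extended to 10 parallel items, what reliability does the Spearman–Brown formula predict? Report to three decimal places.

predicted reliability = 0.866

Length factor m = 10/7 = 1.4286
α' = m·α / (1 + (m−1)·α)
   = 10/7 × 0.819 / (1 + (10/7 − 1) × 0.819)
   = 1.1700 / 1.3510 = 0.866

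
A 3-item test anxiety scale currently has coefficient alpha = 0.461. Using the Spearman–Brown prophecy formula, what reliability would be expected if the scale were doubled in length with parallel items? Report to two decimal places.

Length factor m = 2
α' = m·α / (1 + (m−1)·α)
   = 2 × 0.461 / (1 + (2 − 1) × 0.461)
   = 0.9220 / 1.4610 = 0.63

predicted reliability = 0.63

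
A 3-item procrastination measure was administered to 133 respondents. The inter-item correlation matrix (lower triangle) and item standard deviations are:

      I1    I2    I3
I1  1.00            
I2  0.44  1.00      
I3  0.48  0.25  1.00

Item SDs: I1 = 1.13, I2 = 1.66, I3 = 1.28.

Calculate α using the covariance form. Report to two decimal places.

α = 0.63

Σσ²ᵢ = 1.13² + 1.66² + 1.28² = 5.6709
Covariances σ_ij = r_ij · s_i · s_j:
  σ(I1,I2) = 0.44 × 1.13 × 1.66 = 0.8254
  σ(I1,I3) = 0.48 × 1.13 × 1.28 = 0.6943
  σ(I2,I3) = 0.25 × 1.66 × 1.28 = 0.5312
σ²_T = Σσ²ᵢ + 2·Σσ_ij = 5.6709 + 2 × 2.0509 = 9.7727
α = (3/2)·(1 − 5.6709/9.7727) = 0.63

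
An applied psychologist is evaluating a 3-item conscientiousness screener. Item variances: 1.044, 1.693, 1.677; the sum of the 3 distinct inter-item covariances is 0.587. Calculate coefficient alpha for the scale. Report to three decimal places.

coefficient alpha = 0.315

Σσ²ᵢ = 1.044 + 1.693 + 1.677 = 4.414
Sum of distinct covariances = 0.587
total variance = Σσ²ᵢ + 2·Σcov = 4.414 + 2 × 0.587 = 5.588
α = (3/2)·(1 − 4.414/5.588) = 0.315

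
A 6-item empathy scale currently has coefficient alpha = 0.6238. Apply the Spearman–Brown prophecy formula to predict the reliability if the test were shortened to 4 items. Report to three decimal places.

predicted reliability = 0.525

Length factor m = 4/6 = 0.6667
α' = m·α / (1 − (1−m)·α)
   = 4/6 × 0.6238 / (1 − (1 − 4/6) × 0.6238)
   = 0.4159 / 0.7921 = 0.525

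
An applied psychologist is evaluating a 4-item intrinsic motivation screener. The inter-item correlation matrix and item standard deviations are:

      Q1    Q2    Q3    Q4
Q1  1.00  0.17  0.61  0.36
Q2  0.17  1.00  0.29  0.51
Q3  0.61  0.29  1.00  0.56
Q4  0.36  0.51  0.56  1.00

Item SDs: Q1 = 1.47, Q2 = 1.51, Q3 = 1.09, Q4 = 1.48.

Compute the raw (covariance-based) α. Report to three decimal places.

Σσ²ᵢ = 1.47² + 1.51² + 1.09² + 1.48² = 7.8195
Covariances σ_ij = r_ij · s_i · s_j:
  σ(Q1,Q2) = 0.17 × 1.47 × 1.51 = 0.3773
  σ(Q1,Q3) = 0.61 × 1.47 × 1.09 = 0.9774
  σ(Q1,Q4) = 0.36 × 1.47 × 1.48 = 0.7832
  σ(Q2,Q3) = 0.29 × 1.51 × 1.09 = 0.4773
  σ(Q2,Q4) = 0.51 × 1.51 × 1.48 = 1.1397
  σ(Q3,Q4) = 0.56 × 1.09 × 1.48 = 0.9034
σ²_T = Σσ²ᵢ + 2·Σσ_ij = 7.8195 + 2 × 4.6583 = 17.1361
α = (4/3)·(1 − 7.8195/17.1361) = 0.725

α = 0.725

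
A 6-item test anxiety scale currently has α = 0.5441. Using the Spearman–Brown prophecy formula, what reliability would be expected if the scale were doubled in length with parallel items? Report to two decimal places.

predicted reliability = 0.70

Length factor m = 2
α' = m·α / (1 + (m−1)·α)
   = 2 × 0.5441 / (1 + (2 − 1) × 0.5441)
   = 1.0882 / 1.5441 = 0.70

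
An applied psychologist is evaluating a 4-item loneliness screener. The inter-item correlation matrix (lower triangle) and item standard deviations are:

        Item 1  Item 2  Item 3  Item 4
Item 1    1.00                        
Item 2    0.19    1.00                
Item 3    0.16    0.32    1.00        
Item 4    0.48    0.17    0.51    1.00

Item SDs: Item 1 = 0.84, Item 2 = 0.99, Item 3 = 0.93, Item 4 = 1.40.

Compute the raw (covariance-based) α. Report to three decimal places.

Σσ²ᵢ = 0.84² + 0.99² + 0.93² + 1.40² = 4.5106
Covariances σ_ij = r_ij · s_i · s_j:
  σ(Item 1,Item 2) = 0.19 × 0.84 × 0.99 = 0.1580
  σ(Item 1,Item 3) = 0.16 × 0.84 × 0.93 = 0.1250
  σ(Item 1,Item 4) = 0.48 × 0.84 × 1.40 = 0.5645
  σ(Item 2,Item 3) = 0.32 × 0.99 × 0.93 = 0.2946
  σ(Item 2,Item 4) = 0.17 × 0.99 × 1.40 = 0.2356
  σ(Item 3,Item 4) = 0.51 × 0.93 × 1.40 = 0.6640
σ²_T = Σσ²ᵢ + 2·Σσ_ij = 4.5106 + 2 × 2.0417 = 8.5940
α = (4/3)·(1 − 4.5106/8.5940) = 0.634

α = 0.634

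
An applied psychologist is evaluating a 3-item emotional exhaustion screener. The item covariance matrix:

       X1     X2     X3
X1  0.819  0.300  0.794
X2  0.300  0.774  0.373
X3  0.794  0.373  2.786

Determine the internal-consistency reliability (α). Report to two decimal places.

sum of item variances = 0.819 + 0.774 + 2.786 = 4.379
Σ_{i<j} σ_ij = 1.467
total variance = 4.379 + 2 × 1.467 = 7.313
α = (k/(k−1))·(1 − sum of item variances/total variance) = (3/2)·(1 − 4.379/7.313) = 0.60

α = 0.60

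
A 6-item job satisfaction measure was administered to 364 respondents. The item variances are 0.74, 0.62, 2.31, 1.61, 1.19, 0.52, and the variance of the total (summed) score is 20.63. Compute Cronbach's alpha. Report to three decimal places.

ΣVar(i) = 0.74 + 0.62 + 2.31 + 1.61 + 1.19 + 0.52 = 6.99
α = (k/(k−1))·(1 − ΣVar(i)/total variance) = (6/5)·(1 − 6.99/20.63) = 0.793

α = 0.793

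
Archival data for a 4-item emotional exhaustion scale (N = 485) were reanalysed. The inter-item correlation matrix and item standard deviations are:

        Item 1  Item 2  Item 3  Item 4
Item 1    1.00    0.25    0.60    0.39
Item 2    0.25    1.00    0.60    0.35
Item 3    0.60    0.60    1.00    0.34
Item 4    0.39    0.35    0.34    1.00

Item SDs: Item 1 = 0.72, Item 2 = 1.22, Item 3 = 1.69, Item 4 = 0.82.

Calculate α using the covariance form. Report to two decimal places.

Σσ²ᵢ = 0.72² + 1.22² + 1.69² + 0.82² = 5.5353
Covariances σ_ij = r_ij · s_i · s_j:
  σ(Item 1,Item 2) = 0.25 × 0.72 × 1.22 = 0.2196
  σ(Item 1,Item 3) = 0.60 × 0.72 × 1.69 = 0.7301
  σ(Item 1,Item 4) = 0.39 × 0.72 × 0.82 = 0.2303
  σ(Item 2,Item 3) = 0.60 × 1.22 × 1.69 = 1.2371
  σ(Item 2,Item 4) = 0.35 × 1.22 × 0.82 = 0.3501
  σ(Item 3,Item 4) = 0.34 × 1.69 × 0.82 = 0.4712
σ²_T = Σσ²ᵢ + 2·Σσ_ij = 5.5353 + 2 × 3.2384 = 12.0121
α = (4/3)·(1 − 5.5353/12.0121) = 0.72

α = 0.72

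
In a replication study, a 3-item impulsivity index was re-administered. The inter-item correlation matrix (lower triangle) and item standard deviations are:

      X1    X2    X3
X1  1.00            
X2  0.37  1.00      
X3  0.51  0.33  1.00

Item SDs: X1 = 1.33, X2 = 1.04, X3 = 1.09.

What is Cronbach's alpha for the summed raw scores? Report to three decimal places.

Σσ²ᵢ = 1.33² + 1.04² + 1.09² = 4.0386
Covariances σ_ij = r_ij · s_i · s_j:
  σ(X1,X2) = 0.37 × 1.33 × 1.04 = 0.5118
  σ(X1,X3) = 0.51 × 1.33 × 1.09 = 0.7393
  σ(X2,X3) = 0.33 × 1.04 × 1.09 = 0.3741
σ²_T = Σσ²ᵢ + 2·Σσ_ij = 4.0386 + 2 × 1.6252 = 7.2890
α = (3/2)·(1 − 4.0386/7.2890) = 0.669

Cronbach's alpha = 0.669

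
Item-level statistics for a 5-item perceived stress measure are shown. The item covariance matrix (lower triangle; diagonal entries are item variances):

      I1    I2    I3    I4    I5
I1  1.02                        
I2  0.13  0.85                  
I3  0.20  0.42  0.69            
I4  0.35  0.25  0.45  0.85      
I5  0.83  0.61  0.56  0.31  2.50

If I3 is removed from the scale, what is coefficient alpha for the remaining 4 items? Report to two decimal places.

α = 0.65

Remaining items: I1, I2, I4, I5 (k = 4).
sum of item variances = 1.02 + 0.85 + 0.85 + 2.50 = 5.22
Var(T) = 5.22 + 2 × 2.48 = 10.18
α (item deleted) = (4/3)·(1 − 5.22/10.18) = 0.65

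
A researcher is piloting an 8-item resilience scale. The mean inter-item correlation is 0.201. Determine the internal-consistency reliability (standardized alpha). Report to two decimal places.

standardized alpha = 0.67

Standardized α = k·r̄ / (1 + (k−1)·r̄) = 8 × 0.201 / (1 + 7 × 0.201)
  = 1.6080 / 2.4070 = 0.67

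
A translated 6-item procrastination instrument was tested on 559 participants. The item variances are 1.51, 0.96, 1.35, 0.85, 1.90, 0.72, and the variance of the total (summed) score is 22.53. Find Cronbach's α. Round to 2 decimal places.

α = 0.81

sum of item variances = 1.51 + 0.96 + 1.35 + 0.85 + 1.90 + 0.72 = 7.29
α = (k/(k−1))·(1 − sum of item variances/total variance) = (6/5)·(1 − 7.29/22.53) = 0.81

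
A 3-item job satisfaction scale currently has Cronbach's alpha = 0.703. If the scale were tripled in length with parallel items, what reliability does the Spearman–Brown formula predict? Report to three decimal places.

predicted reliability = 0.877

Length factor m = 3
α' = m·α / (1 + (m−1)·α)
   = 3 × 0.703 / (1 + (3 − 1) × 0.703)
   = 2.1090 / 2.4060 = 0.877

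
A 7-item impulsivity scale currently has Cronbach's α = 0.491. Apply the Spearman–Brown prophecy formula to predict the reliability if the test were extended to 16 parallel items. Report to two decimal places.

predicted reliability = 0.69

Length factor m = 16/7 = 2.2857
α' = m·α / (1 + (m−1)·α)
   = 16/7 × 0.491 / (1 + (16/7 − 1) × 0.491)
   = 1.1223 / 1.6313 = 0.69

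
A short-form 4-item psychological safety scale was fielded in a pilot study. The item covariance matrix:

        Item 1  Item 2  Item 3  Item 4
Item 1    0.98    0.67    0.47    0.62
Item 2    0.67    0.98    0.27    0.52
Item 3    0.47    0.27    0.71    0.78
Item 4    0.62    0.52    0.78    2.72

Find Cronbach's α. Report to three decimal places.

ΣVar(i) = 0.98 + 0.98 + 0.71 + 2.72 = 5.39
Σ_{i<j} σ_ij = 3.33
σ²_T = 5.39 + 2 × 3.33 = 12.05
α = (k/(k−1))·(1 − ΣVar(i)/σ²_T) = (4/3)·(1 − 5.39/12.05) = 0.737

Cronbach's α = 0.737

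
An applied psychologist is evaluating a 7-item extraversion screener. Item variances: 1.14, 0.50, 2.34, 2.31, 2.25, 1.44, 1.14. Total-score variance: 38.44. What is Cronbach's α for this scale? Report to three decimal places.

Σσ²ᵢ = 1.14 + 0.50 + 2.34 + 2.31 + 2.25 + 1.44 + 1.14 = 11.12
α = (k/(k−1))·(1 − Σσ²ᵢ/Var(T)) = (7/6)·(1 − 11.12/38.44) = 0.829

Cronbach's α = 0.829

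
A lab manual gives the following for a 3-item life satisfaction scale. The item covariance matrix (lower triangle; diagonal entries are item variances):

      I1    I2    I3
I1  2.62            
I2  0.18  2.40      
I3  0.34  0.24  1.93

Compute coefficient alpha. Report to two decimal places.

Σσ²ᵢ = 2.62 + 2.40 + 1.93 = 6.95
Sum of off-diagonal covariances = 0.76
σ²_T = 6.95 + 2 × 0.76 = 8.47
α = (k/(k−1))·(1 − Σσ²ᵢ/σ²_T) = (3/2)·(1 − 6.95/8.47) = 0.27

α = 0.27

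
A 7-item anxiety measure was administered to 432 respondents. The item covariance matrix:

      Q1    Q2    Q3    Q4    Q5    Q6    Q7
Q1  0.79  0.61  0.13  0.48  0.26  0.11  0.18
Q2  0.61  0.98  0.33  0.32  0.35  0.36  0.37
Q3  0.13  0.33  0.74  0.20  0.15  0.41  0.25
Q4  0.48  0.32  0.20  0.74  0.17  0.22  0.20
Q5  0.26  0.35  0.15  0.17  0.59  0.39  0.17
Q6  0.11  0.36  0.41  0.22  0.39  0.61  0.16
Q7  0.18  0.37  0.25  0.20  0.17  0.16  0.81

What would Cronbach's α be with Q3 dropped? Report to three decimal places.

Remaining items: Q1, Q2, Q4, Q5, Q6, Q7 (k = 6).
Σσ²ᵢ = 0.79 + 0.98 + 0.74 + 0.59 + 0.61 + 0.81 = 4.52
total variance = 4.52 + 2 × 4.35 = 13.22
α (item deleted) = (6/5)·(1 − 4.52/13.22) = 0.790

α = 0.790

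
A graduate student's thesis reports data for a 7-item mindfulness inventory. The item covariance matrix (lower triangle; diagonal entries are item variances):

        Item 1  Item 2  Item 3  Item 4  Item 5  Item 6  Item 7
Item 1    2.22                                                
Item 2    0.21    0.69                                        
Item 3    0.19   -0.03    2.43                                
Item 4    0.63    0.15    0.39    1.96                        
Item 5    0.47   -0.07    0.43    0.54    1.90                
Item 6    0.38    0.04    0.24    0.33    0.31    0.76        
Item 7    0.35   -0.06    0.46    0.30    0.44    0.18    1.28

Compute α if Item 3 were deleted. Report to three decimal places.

Remaining items: Item 1, Item 2, Item 4, Item 5, Item 6, Item 7 (k = 6).
Σσ²ᵢ = 2.22 + 0.69 + 1.96 + 1.90 + 0.76 + 1.28 = 8.81
σ²_T = 8.81 + 2 × 4.20 = 17.21
α (item deleted) = (6/5)·(1 − 8.81/17.21) = 0.586

α = 0.586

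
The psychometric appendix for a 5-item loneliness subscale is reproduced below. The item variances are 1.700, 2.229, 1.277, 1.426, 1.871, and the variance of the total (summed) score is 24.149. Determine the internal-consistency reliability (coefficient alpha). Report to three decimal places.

ΣVar(i) = 1.700 + 2.229 + 1.277 + 1.426 + 1.871 = 8.503
α = (k/(k−1))·(1 − ΣVar(i)/total variance) = (5/4)·(1 − 8.503/24.149) = 0.810

α = 0.810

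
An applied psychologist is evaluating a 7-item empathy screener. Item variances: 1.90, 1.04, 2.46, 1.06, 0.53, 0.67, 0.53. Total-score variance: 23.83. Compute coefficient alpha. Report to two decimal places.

coefficient alpha = 0.77

Σσᵢ² = 1.90 + 1.04 + 2.46 + 1.06 + 0.53 + 0.67 + 0.53 = 8.19
α = (k/(k−1))·(1 − Σσᵢ²/total variance) = (7/6)·(1 − 8.19/23.83) = 0.77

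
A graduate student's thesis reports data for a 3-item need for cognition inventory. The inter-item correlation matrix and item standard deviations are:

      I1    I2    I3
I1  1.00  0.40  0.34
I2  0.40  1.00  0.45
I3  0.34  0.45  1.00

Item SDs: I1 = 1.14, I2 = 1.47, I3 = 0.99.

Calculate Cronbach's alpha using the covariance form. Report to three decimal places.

Cronbach's alpha = 0.652

Σσ²ᵢ = 1.14² + 1.47² + 0.99² = 4.4406
Covariances σ_ij = r_ij · s_i · s_j:
  σ(I1,I2) = 0.40 × 1.14 × 1.47 = 0.6703
  σ(I1,I3) = 0.34 × 1.14 × 0.99 = 0.3837
  σ(I2,I3) = 0.45 × 1.47 × 0.99 = 0.6549
σ²_T = Σσ²ᵢ + 2·Σσ_ij = 4.4406 + 2 × 1.7089 = 7.8584
α = (3/2)·(1 − 4.4406/7.8584) = 0.652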